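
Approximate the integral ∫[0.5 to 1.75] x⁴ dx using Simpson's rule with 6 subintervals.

f(x) = x⁴
a = 0.5, b = 1.75, n = 6
h = (b - a)/n = 0.208333

Simpson's rule: (h/3)[f(x₀) + 4f(x₁) + 2f(x₂) + ... + f(xₙ)]

x_0 = 0.5000, f(x_0) = 0.062500, coefficient = 1
x_1 = 0.7083, f(x_1) = 0.251739, coefficient = 4
x_2 = 0.9167, f(x_2) = 0.706067, coefficient = 2
x_3 = 1.1250, f(x_3) = 1.601807, coefficient = 4
x_4 = 1.3333, f(x_4) = 3.160494, coefficient = 2
x_5 = 1.5417, f(x_5) = 5.648875, coefficient = 4
x_6 = 1.7500, f(x_6) = 9.378906, coefficient = 1

I ≈ (0.208333/3) × 47.184209 = 3.276681
Exact value: 3.276367
Error: 0.000314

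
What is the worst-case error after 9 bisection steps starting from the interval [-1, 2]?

Bisection error bound: |error| ≤ (b-a)/2^n
|error| ≤ (2 - (-1))/2^9 = 3/2^9
|error| ≤ 0.0058593750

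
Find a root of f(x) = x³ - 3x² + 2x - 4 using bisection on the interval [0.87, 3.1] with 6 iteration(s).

f(x) = x³ - 3x² + 2x - 4
Initial interval: [0.87, 3.1]

Iteration 1:
  c_1 = (0.870000 + 3.100000)/2 = 1.985000
  f(c_1) = f(1.985000) = -4.029328
  f(a) × f(c) ≥ 0, new interval: [1.985000, 3.100000]
Iteration 2:
  c_2 = (1.985000 + 3.100000)/2 = 2.542500
  f(c_2) = f(2.542500) = -1.872420
  f(a) × f(c) ≥ 0, new interval: [2.542500, 3.100000]
Iteration 3:
  c_3 = (2.542500 + 3.100000)/2 = 2.821250
  f(c_3) = f(2.821250) = 0.219748
  f(a) × f(c) < 0, new interval: [2.542500, 2.821250]
Iteration 4:
  c_4 = (2.542500 + 2.821250)/2 = 2.681875
  f(c_4) = f(2.681875) = -0.924349
  f(a) × f(c) ≥ 0, new interval: [2.681875, 2.821250]
Iteration 5:
  c_5 = (2.681875 + 2.821250)/2 = 2.751562
  f(c_5) = f(2.751562) = -0.377819
  f(a) × f(c) ≥ 0, new interval: [2.751562, 2.821250]
Iteration 6:
  c_6 = (2.751562 + 2.821250)/2 = 2.786406
  f(c_6) = f(2.786406) = -0.085542
  f(a) × f(c) ≥ 0, new interval: [2.786406, 2.821250]

After 6 iteration(s), the approximation is c_6 = 2.786406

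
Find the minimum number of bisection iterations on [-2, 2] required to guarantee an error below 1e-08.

We need (b-a)/2^n ≤ 1e-08
(2 - (-2))/2^n ≤ 1e-08
4/2^n ≤ 1e-08
2^n ≥ 400000000
n ≥ log₂(400000000) = 28.58
n ≥ 29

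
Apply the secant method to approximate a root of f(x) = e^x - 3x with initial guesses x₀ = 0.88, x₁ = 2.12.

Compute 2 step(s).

f(x) = e^x - 3x
x₀ = 0.88, x₁ = 2.12

Secant formula: x_{n+1} = x_n - f(x_n)(x_n - x_{n-1})/(f(x_n) - f(x_{n-1}))

Iteration 1:
  f(0.880000) = -0.229100
  f(2.120000) = 1.971137
  x_2 = 2.120000 - 1.971137×(2.120000 - 0.880000)/(1.971137 - (-0.229100))
       = 1.009115
Iteration 2:
  f(2.120000) = 1.971137
  f(1.009115) = -0.284173
  x_3 = 1.009115 - (-0.284173)×(1.009115 - 2.120000)/(-0.284173 - 1.971137)
       = 1.149089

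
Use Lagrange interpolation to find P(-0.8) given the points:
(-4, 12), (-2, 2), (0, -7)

Lagrange interpolation formula:
P(x) = Σ yᵢ × Lᵢ(x)
where Lᵢ(x) = Π_{j≠i} (x - xⱼ)/(xᵢ - xⱼ)

L_0(-0.8) = (-0.8 - (-2))/(-4 - (-2)) × (-0.8 - 0)/(-4 - 0) = -0.120000
L_1(-0.8) = (-0.8 - (-4))/(-2 - (-4)) × (-0.8 - 0)/(-2 - 0) = 0.640000
L_2(-0.8) = (-0.8 - (-4))/(0 - (-4)) × (-0.8 - (-2))/(0 - (-2)) = 0.480000

P(-0.8) = 12×L_0(-0.8) + 2×L_1(-0.8) + (-7)×L_2(-0.8)
P(-0.8) = -3.520000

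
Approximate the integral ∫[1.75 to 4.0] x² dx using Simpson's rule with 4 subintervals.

f(x) = x²
a = 1.75, b = 4.0, n = 4
h = (b - a)/n = 0.562500

Simpson's rule: (h/3)[f(x₀) + 4f(x₁) + 2f(x₂) + ... + f(xₙ)]

x_0 = 1.7500, f(x_0) = 3.062500, coefficient = 1
x_1 = 2.3125, f(x_1) = 5.347656, coefficient = 4
x_2 = 2.8750, f(x_2) = 8.265625, coefficient = 2
x_3 = 3.4375, f(x_3) = 11.816406, coefficient = 4
x_4 = 4.0000, f(x_4) = 16.000000, coefficient = 1

I ≈ (0.562500/3) × 104.250000 = 19.546875
Exact value: 19.546875
Error: 0.000000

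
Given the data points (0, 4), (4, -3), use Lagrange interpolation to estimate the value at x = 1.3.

Lagrange interpolation formula:
P(x) = Σ yᵢ × Lᵢ(x)
where Lᵢ(x) = Π_{j≠i} (x - xⱼ)/(xᵢ - xⱼ)

L_0(1.3) = (1.3 - 4)/(0 - 4) = 0.675000
L_1(1.3) = (1.3 - 0)/(4 - 0) = 0.325000

P(1.3) = 4×L_0(1.3) + (-3)×L_1(1.3)
P(1.3) = 1.725000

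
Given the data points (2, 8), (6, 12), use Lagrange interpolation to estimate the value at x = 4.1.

Lagrange interpolation formula:
P(x) = Σ yᵢ × Lᵢ(x)
where Lᵢ(x) = Π_{j≠i} (x - xⱼ)/(xᵢ - xⱼ)

L_0(4.1) = (4.1 - 6)/(2 - 6) = 0.475000
L_1(4.1) = (4.1 - 2)/(6 - 2) = 0.525000

P(4.1) = 8×L_0(4.1) + 12×L_1(4.1)
P(4.1) = 10.100000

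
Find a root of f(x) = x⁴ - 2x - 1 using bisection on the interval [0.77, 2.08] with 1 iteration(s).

f(x) = x⁴ - 2x - 1
Initial interval: [0.77, 2.08]

Iteration 1:
  c_1 = (0.770000 + 2.080000)/2 = 1.425000
  f(c_1) = f(1.425000) = 0.273438
  f(a) × f(c) < 0, new interval: [0.770000, 1.425000]

After 1 iteration(s), the approximation is c_1 = 1.425000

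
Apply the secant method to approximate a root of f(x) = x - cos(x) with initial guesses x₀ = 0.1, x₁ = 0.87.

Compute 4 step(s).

f(x) = x - cos(x)
x₀ = 0.1, x₁ = 0.87

Secant formula: x_{n+1} = x_n - f(x_n)(x_n - x_{n-1})/(f(x_n) - f(x_{n-1}))

Iteration 1:
  f(0.100000) = -0.895004
  f(0.870000) = 0.225173
  x_2 = 0.870000 - 0.225173×(0.870000 - 0.100000)/(0.225173 - (-0.895004))
       = 0.715218
Iteration 2:
  f(0.870000) = 0.225173
  f(0.715218) = -0.039733
  x_3 = 0.715218 - (-0.039733)×(0.715218 - 0.870000)/(-0.039733 - 0.225173)
       = 0.738433
Iteration 3:
  f(0.715218) = -0.039733
  f(0.738433) = -0.001091
  x_4 = 0.738433 - (-0.001091)×(0.738433 - 0.715218)/(-0.001091 - (-0.039733))
       = 0.739089
Iteration 4:
  f(0.738433) = -0.001091
  f(0.739089) = 0.000006
  x_5 = 0.739089 - 0.000006×(0.739089 - 0.738433)/(0.000006 - (-0.001091))
       = 0.739085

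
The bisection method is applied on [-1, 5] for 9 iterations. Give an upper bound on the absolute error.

Bisection error bound: |error| ≤ (b-a)/2^n
|error| ≤ (5 - (-1))/2^9 = 6/2^9
|error| ≤ 0.0117187500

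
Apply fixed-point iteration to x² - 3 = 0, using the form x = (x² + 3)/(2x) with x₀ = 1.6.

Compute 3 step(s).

Equation: x² - 3 = 0
Fixed-point form: x = (x² + 3)/(2x)
x₀ = 1.6

x_1 = g(1.600000) = 1.737500
x_2 = g(1.737500) = 1.732059
x_3 = g(1.732059) = 1.732051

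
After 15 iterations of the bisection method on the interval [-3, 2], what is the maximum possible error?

Bisection error bound: |error| ≤ (b-a)/2^n
|error| ≤ (2 - (-3))/2^15 = 5/2^15
|error| ≤ 0.0001525879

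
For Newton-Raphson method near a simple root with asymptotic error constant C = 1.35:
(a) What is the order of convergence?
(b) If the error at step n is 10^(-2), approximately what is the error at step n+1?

(a) Newton-Raphson has quadratic (order 2) convergence near simple roots.
    This means |e_{n+1}| ≈ C|e_n|².

(b) With |e_n| = 10^(-2) and C = 1.35:
    |e_{n+1}| ≈ 1.35 × (10^(-2))² = 1.35 × 10^(-4)

(a) 2 (quadratic); (b) |e_{n+1}| ≈ 1.350e-04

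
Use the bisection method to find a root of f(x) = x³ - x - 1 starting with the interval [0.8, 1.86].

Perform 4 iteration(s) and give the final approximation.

f(x) = x³ - x - 1
Initial interval: [0.8, 1.86]

Iteration 1:
  c_1 = (0.800000 + 1.860000)/2 = 1.330000
  f(c_1) = f(1.330000) = 0.022637
  f(a) × f(c) < 0, new interval: [0.800000, 1.330000]
Iteration 2:
  c_2 = (0.800000 + 1.330000)/2 = 1.065000
  f(c_2) = f(1.065000) = -0.857050
  f(a) × f(c) ≥ 0, new interval: [1.065000, 1.330000]
Iteration 3:
  c_3 = (1.065000 + 1.330000)/2 = 1.197500
  f(c_3) = f(1.197500) = -0.480278
  f(a) × f(c) ≥ 0, new interval: [1.197500, 1.330000]
Iteration 4:
  c_4 = (1.197500 + 1.330000)/2 = 1.263750
  f(c_4) = f(1.263750) = -0.245460
  f(a) × f(c) ≥ 0, new interval: [1.263750, 1.330000]

After 4 iteration(s), the approximation is c_4 = 1.263750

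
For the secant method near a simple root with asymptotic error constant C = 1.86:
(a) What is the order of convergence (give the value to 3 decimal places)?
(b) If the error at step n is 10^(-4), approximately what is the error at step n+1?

(a) Secant method has superlinear convergence with order φ = (1+√5)/2 ≈ 1.618.
    This means |e_{n+1}| ≈ C|e_n|^1.618.

(b) With |e_n| = 10^(-4) and C = 1.86:
    |e_{n+1}| ≈ 1.86 × (10^(-4))^1.618 = 1.86 × 10^(-6.47)

(a) ≈ 1.618 (golden ratio); (b) |e_{n+1}| ≈ 6.272e-07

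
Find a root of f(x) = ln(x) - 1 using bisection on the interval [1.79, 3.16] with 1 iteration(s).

f(x) = ln(x) - 1
Initial interval: [1.79, 3.16]

Iteration 1:
  c_1 = (1.790000 + 3.160000)/2 = 2.475000
  f(c_1) = f(2.475000) = -0.093760
  f(a) × f(c) ≥ 0, new interval: [2.475000, 3.160000]

After 1 iteration(s), the approximation is c_1 = 2.475000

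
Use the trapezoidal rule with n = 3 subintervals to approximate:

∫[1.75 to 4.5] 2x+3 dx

f(x) = 2x+3
a = 1.75, b = 4.5, n = 3
h = (b - a)/n = 0.916667

Trapezoidal rule: (h/2)[f(x₀) + 2f(x₁) + 2f(x₂) + ... + f(xₙ)]

x_0 = 1.7500, f(x_0) = 6.500000, coefficient = 1
x_1 = 2.6667, f(x_1) = 8.333333, coefficient = 2
x_2 = 3.5833, f(x_2) = 10.166667, coefficient = 2
x_3 = 4.5000, f(x_3) = 12.000000, coefficient = 1

I ≈ (0.916667/2) × 55.500000 = 25.437500
Exact value: 25.437500
Error: 0.000000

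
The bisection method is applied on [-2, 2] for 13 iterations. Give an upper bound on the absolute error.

Bisection error bound: |error| ≤ (b-a)/2^n
|error| ≤ (2 - (-2))/2^13 = 4/2^13
|error| ≤ 0.0004882812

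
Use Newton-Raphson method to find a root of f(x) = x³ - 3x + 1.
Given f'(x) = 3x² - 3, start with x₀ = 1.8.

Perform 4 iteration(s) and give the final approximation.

f(x) = x³ - 3x + 1
f'(x) = 3x² - 3
x₀ = 1.8

Newton-Raphson formula: x_{n+1} = x_n - f(x_n)/f'(x_n)

Iteration 1:
  f(1.800000) = 1.432000
  f'(1.800000) = 6.720000
  x_1 = 1.800000 - 1.432000/6.720000 = 1.586905
Iteration 2:
  f(1.586905) = 0.235535
  f'(1.586905) = 4.554800
  x_2 = 1.586905 - 0.235535/4.554800 = 1.535193
Iteration 3:
  f(1.535193) = 0.012592
  f'(1.535193) = 4.070456
  x_3 = 1.535193 - 0.012592/4.070456 = 1.532100
Iteration 4:
  f(1.532100) = 0.000044
  f'(1.532100) = 4.041989
  x_4 = 1.532100 - 0.000044/4.041989 = 1.532089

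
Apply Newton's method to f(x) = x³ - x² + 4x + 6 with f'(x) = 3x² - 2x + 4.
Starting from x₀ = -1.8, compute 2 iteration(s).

f(x) = x³ - x² + 4x + 6
f'(x) = 3x² - 2x + 4
x₀ = -1.8

Newton-Raphson formula: x_{n+1} = x_n - f(x_n)/f'(x_n)

Iteration 1:
  f(-1.800000) = -10.272000
  f'(-1.800000) = 17.320000
  x_1 = -1.800000 - (-10.272000)/17.320000 = -1.206928
Iteration 2:
  f(-1.206928) = -2.042494
  f'(-1.206928) = 10.783885
  x_2 = -1.206928 - (-2.042494)/10.783885 = -1.017526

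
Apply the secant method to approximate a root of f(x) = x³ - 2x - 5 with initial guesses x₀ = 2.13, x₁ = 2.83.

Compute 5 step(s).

f(x) = x³ - 2x - 5
x₀ = 2.13, x₁ = 2.83

Secant formula: x_{n+1} = x_n - f(x_n)(x_n - x_{n-1})/(f(x_n) - f(x_{n-1}))

Iteration 1:
  f(2.130000) = 0.403597
  f(2.830000) = 12.005187
  x_2 = 2.830000 - 12.005187×(2.830000 - 2.130000)/(12.005187 - 0.403597)
       = 2.105648
Iteration 2:
  f(2.830000) = 12.005187
  f(2.105648) = 0.124632
  x_3 = 2.105648 - 0.124632×(2.105648 - 2.830000)/(0.124632 - 12.005187)
       = 2.098050
Iteration 3:
  f(2.105648) = 0.124632
  f(2.098050) = 0.039121
  x_4 = 2.098050 - 0.039121×(2.098050 - 2.105648)/(0.039121 - 0.124632)
       = 2.094573
Iteration 4:
  f(2.098050) = 0.039121
  f(2.094573) = 0.000242
  x_5 = 2.094573 - 0.000242×(2.094573 - 2.098050)/(0.000242 - 0.039121)
       = 2.094552
Iteration 5:
  f(2.094573) = 0.000242
  f(2.094552) = 0.000000
  x_6 = 2.094552 - 0.000000×(2.094552 - 2.094573)/(0.000000 - 0.000242)
       = 2.094551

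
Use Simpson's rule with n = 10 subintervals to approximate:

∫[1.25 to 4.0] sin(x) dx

f(x) = sin(x)
a = 1.25, b = 4.0, n = 10
h = (b - a)/n = 0.275000

Simpson's rule: (h/3)[f(x₀) + 4f(x₁) + 2f(x₂) + ... + f(xₙ)]

x_0 = 1.2500, f(x_0) = 0.948985, coefficient = 1
x_1 = 1.5250, f(x_1) = 0.998952, coefficient = 4
x_2 = 1.8000, f(x_2) = 0.973848, coefficient = 2
x_3 = 2.0750, f(x_3) = 0.875559, coefficient = 4
x_4 = 2.3500, f(x_4) = 0.711473, coefficient = 2
x_5 = 2.6250, f(x_5) = 0.493920, coefficient = 4
x_6 = 2.9000, f(x_6) = 0.239249, coefficient = 2
x_7 = 3.1750, f(x_7) = -0.033401, coefficient = 4
x_8 = 3.4500, f(x_8) = -0.303542, coefficient = 2
x_9 = 3.7250, f(x_9) = -0.550871, coefficient = 4
x_10 = 4.0000, f(x_10) = -0.756802, coefficient = 1

I ≈ (0.275000/3) × 10.570877 = 0.968997
Exact value: 0.968966
Error: 0.000031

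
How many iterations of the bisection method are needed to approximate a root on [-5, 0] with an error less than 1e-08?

We need (b-a)/2^n ≤ 1e-08
(0 - (-5))/2^n ≤ 1e-08
5/2^n ≤ 1e-08
2^n ≥ 500000000
n ≥ log₂(500000000) = 28.90
n ≥ 29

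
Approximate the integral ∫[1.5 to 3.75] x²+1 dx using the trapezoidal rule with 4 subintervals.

f(x) = x²+1
a = 1.5, b = 3.75, n = 4
h = (b - a)/n = 0.562500

Trapezoidal rule: (h/2)[f(x₀) + 2f(x₁) + 2f(x₂) + ... + f(xₙ)]

x_0 = 1.5000, f(x_0) = 3.250000, coefficient = 1
x_1 = 2.0625, f(x_1) = 5.253906, coefficient = 2
x_2 = 2.6250, f(x_2) = 7.890625, coefficient = 2
x_3 = 3.1875, f(x_3) = 11.160156, coefficient = 2
x_4 = 3.7500, f(x_4) = 15.062500, coefficient = 1

I ≈ (0.562500/2) × 66.921875 = 18.821777
Exact value: 18.703125
Error: 0.118652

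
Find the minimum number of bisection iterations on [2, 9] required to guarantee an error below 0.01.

We need (b-a)/2^n ≤ 0.01
(9 - 2)/2^n ≤ 0.01
7/2^n ≤ 0.01
2^n ≥ 700
n ≥ log₂(700) = 9.45
n ≥ 10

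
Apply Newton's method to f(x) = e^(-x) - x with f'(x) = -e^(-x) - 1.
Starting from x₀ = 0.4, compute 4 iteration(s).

f(x) = e^(-x) - x
f'(x) = -e^(-x) - 1
x₀ = 0.4

Newton-Raphson formula: x_{n+1} = x_n - f(x_n)/f'(x_n)

Iteration 1:
  f(0.400000) = 0.270320
  f'(0.400000) = -1.670320
  x_1 = 0.400000 - 0.270320/(-1.670320) = 0.561837
Iteration 2:
  f(0.561837) = 0.008323
  f'(0.561837) = -1.570161
  x_2 = 0.561837 - 0.008323/(-1.570161) = 0.567138
Iteration 3:
  f(0.567138) = 0.000008
  f'(0.567138) = -1.567146
  x_3 = 0.567138 - 0.000008/(-1.567146) = 0.567143
Iteration 4:
  f(0.567143) = 0.000000
  f'(0.567143) = -1.567143
  x_4 = 0.567143 - 0.000000/(-1.567143) = 0.567143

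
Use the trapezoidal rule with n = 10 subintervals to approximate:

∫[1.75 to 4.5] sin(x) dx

f(x) = sin(x)
a = 1.75, b = 4.5, n = 10
h = (b - a)/n = 0.275000

Trapezoidal rule: (h/2)[f(x₀) + 2f(x₁) + 2f(x₂) + ... + f(xₙ)]

x_0 = 1.7500, f(x_0) = 0.983986, coefficient = 1
x_1 = 2.0250, f(x_1) = 0.898611, coefficient = 2
x_2 = 2.3000, f(x_2) = 0.745705, coefficient = 2
x_3 = 2.5750, f(x_3) = 0.536760, coefficient = 2
x_4 = 2.8500, f(x_4) = 0.287478, coefficient = 2
x_5 = 3.1250, f(x_5) = 0.016592, coefficient = 2
x_6 = 3.4000, f(x_6) = -0.255541, coefficient = 2
x_7 = 3.6750, f(x_7) = -0.508470, coefficient = 2
x_8 = 3.9500, f(x_8) = -0.723188, coefficient = 2
x_9 = 4.2250, f(x_9) = -0.883559, coefficient = 2
x_10 = 4.5000, f(x_10) = -0.977530, coefficient = 1

I ≈ (0.275000/2) × 0.235232 = 0.032344
Exact value: 0.032550
Error: 0.000205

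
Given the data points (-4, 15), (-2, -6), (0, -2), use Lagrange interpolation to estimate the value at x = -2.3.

Lagrange interpolation formula:
P(x) = Σ yᵢ × Lᵢ(x)
where Lᵢ(x) = Π_{j≠i} (x - xⱼ)/(xᵢ - xⱼ)

L_0(-2.3) = (-2.3 - (-2))/(-4 - (-2)) × (-2.3 - 0)/(-4 - 0) = 0.086250
L_1(-2.3) = (-2.3 - (-4))/(-2 - (-4)) × (-2.3 - 0)/(-2 - 0) = 0.977500
L_2(-2.3) = (-2.3 - (-4))/(0 - (-4)) × (-2.3 - (-2))/(0 - (-2)) = -0.063750

P(-2.3) = 15×L_0(-2.3) + (-6)×L_1(-2.3) + (-2)×L_2(-2.3)
P(-2.3) = -4.443750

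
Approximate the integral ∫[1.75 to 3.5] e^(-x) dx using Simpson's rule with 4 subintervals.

f(x) = e^(-x)
a = 1.75, b = 3.5, n = 4
h = (b - a)/n = 0.437500

Simpson's rule: (h/3)[f(x₀) + 4f(x₁) + 2f(x₂) + ... + f(xₙ)]

x_0 = 1.7500, f(x_0) = 0.173774, coefficient = 1
x_1 = 2.1875, f(x_1) = 0.112197, coefficient = 4
x_2 = 2.6250, f(x_2) = 0.072440, coefficient = 2
x_3 = 3.0625, f(x_3) = 0.046771, coefficient = 4
x_4 = 3.5000, f(x_4) = 0.030197, coefficient = 1

I ≈ (0.437500/3) × 0.984721 = 0.143605
Exact value: 0.143577
Error: 0.000029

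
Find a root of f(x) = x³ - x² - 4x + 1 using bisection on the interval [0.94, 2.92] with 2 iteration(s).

f(x) = x³ - x² - 4x + 1
Initial interval: [0.94, 2.92]

Iteration 1:
  c_1 = (0.940000 + 2.920000)/2 = 1.930000
  f(c_1) = f(1.930000) = -3.255843
  f(a) × f(c) ≥ 0, new interval: [1.930000, 2.920000]
Iteration 2:
  c_2 = (1.930000 + 2.920000)/2 = 2.425000
  f(c_2) = f(2.425000) = -0.320109
  f(a) × f(c) ≥ 0, new interval: [2.425000, 2.920000]

After 2 iteration(s), the approximation is c_2 = 2.425000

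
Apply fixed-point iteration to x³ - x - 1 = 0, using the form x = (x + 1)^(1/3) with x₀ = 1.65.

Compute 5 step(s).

Equation: x³ - x - 1 = 0
Fixed-point form: x = (x + 1)^(1/3)
x₀ = 1.65

x_1 = g(1.650000) = 1.383828
x_2 = g(1.383828) = 1.335852
x_3 = g(1.335852) = 1.326829
x_4 = g(1.326829) = 1.325119
x_5 = g(1.325119) = 1.324794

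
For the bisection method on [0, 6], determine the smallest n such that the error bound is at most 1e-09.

We need (b-a)/2^n ≤ 1e-09
(6 - 0)/2^n ≤ 1e-09
6/2^n ≤ 1e-09
2^n ≥ 6000000000
n ≥ log₂(6000000000) = 32.48
n ≥ 33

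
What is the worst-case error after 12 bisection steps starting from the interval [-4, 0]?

Bisection error bound: |error| ≤ (b-a)/2^n
|error| ≤ (0 - (-4))/2^12 = 4/2^12
|error| ≤ 0.0009765625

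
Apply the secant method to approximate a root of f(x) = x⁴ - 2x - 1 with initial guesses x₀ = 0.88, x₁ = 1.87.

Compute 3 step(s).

f(x) = x⁴ - 2x - 1
x₀ = 0.88, x₁ = 1.87

Secant formula: x_{n+1} = x_n - f(x_n)(x_n - x_{n-1})/(f(x_n) - f(x_{n-1}))

Iteration 1:
  f(0.880000) = -2.160305
  f(1.870000) = 7.488310
  x_2 = 1.870000 - 7.488310×(1.870000 - 0.880000)/(7.488310 - (-2.160305))
       = 1.101659
Iteration 2:
  f(1.870000) = 7.488310
  f(1.101659) = -1.730366
  x_3 = 1.101659 - (-1.730366)×(1.101659 - 1.870000)/(-1.730366 - 7.488310)
       = 1.245878
Iteration 3:
  f(1.101659) = -1.730366
  f(1.245878) = -1.082392
  x_4 = 1.245878 - (-1.082392)×(1.245878 - 1.101659)/(-1.082392 - (-1.730366))
       = 1.486786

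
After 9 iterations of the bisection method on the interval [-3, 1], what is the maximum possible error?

Bisection error bound: |error| ≤ (b-a)/2^n
|error| ≤ (1 - (-3))/2^9 = 4/2^9
|error| ≤ 0.0078125000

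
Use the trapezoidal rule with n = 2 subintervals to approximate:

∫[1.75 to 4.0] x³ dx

f(x) = x³
a = 1.75, b = 4.0, n = 2
h = (b - a)/n = 1.125000

Trapezoidal rule: (h/2)[f(x₀) + 2f(x₁) + 2f(x₂) + ... + f(xₙ)]

x_0 = 1.7500, f(x_0) = 5.359375, coefficient = 1
x_1 = 2.8750, f(x_1) = 23.763672, coefficient = 2
x_2 = 4.0000, f(x_2) = 64.000000, coefficient = 1

I ≈ (1.125000/2) × 116.886719 = 65.748779
Exact value: 61.655273
Error: 4.093506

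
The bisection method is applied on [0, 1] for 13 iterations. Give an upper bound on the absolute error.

Bisection error bound: |error| ≤ (b-a)/2^n
|error| ≤ (1 - 0)/2^13 = 1/2^13
|error| ≤ 0.0001220703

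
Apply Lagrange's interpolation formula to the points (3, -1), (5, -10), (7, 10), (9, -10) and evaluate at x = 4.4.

Lagrange interpolation formula:
P(x) = Σ yᵢ × Lᵢ(x)
where Lᵢ(x) = Π_{j≠i} (x - xⱼ)/(xᵢ - xⱼ)

L_0(4.4) = (4.4 - 5)/(3 - 5) × (4.4 - 7)/(3 - 7) × (4.4 - 9)/(3 - 9) = 0.149500
L_1(4.4) = (4.4 - 3)/(5 - 3) × (4.4 - 7)/(5 - 7) × (4.4 - 9)/(5 - 9) = 1.046500
L_2(4.4) = (4.4 - 3)/(7 - 3) × (4.4 - 5)/(7 - 5) × (4.4 - 9)/(7 - 9) = -0.241500
L_3(4.4) = (4.4 - 3)/(9 - 3) × (4.4 - 5)/(9 - 5) × (4.4 - 7)/(9 - 7) = 0.045500

P(4.4) = (-1)×L_0(4.4) + (-10)×L_1(4.4) + 10×L_2(4.4) + (-10)×L_3(4.4)
P(4.4) = -13.484500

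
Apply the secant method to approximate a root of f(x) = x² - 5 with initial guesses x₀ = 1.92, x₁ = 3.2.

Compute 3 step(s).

f(x) = x² - 5
x₀ = 1.92, x₁ = 3.2

Secant formula: x_{n+1} = x_n - f(x_n)(x_n - x_{n-1})/(f(x_n) - f(x_{n-1}))

Iteration 1:
  f(1.920000) = -1.313600
  f(3.200000) = 5.240000
  x_2 = 3.200000 - 5.240000×(3.200000 - 1.920000)/(5.240000 - (-1.313600))
       = 2.176563
Iteration 2:
  f(3.200000) = 5.240000
  f(2.176563) = -0.262576
  x_3 = 2.176563 - (-0.262576)×(2.176563 - 3.200000)/(-0.262576 - 5.240000)
       = 2.225400
Iteration 3:
  f(2.176563) = -0.262576
  f(2.225400) = -0.047597
  x_4 = 2.225400 - (-0.047597)×(2.225400 - 2.176563)/(-0.047597 - (-0.262576))
       = 2.236212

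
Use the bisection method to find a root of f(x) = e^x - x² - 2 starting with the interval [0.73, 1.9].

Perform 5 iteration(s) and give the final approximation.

f(x) = e^x - x² - 2
Initial interval: [0.73, 1.9]

Iteration 1:
  c_1 = (0.730000 + 1.900000)/2 = 1.315000
  f(c_1) = f(1.315000) = -0.004474
  f(a) × f(c) ≥ 0, new interval: [1.315000, 1.900000]
Iteration 2:
  c_2 = (1.315000 + 1.900000)/2 = 1.607500
  f(c_2) = f(1.607500) = 0.406264
  f(a) × f(c) < 0, new interval: [1.315000, 1.607500]
Iteration 3:
  c_3 = (1.315000 + 1.607500)/2 = 1.461250
  f(c_3) = f(1.461250) = 0.176094
  f(a) × f(c) < 0, new interval: [1.315000, 1.461250]
Iteration 4:
  c_4 = (1.315000 + 1.461250)/2 = 1.388125
  f(c_4) = f(1.388125) = 0.080438
  f(a) × f(c) < 0, new interval: [1.315000, 1.388125]
Iteration 5:
  c_5 = (1.315000 + 1.388125)/2 = 1.351562
  f(c_5) = f(1.351562) = 0.036736
  f(a) × f(c) < 0, new interval: [1.315000, 1.351562]

After 5 iteration(s), the approximation is c_5 = 1.351562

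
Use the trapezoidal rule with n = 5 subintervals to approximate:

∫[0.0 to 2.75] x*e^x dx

f(x) = x*e^x
a = 0.0, b = 2.75, n = 5
h = (b - a)/n = 0.550000

Trapezoidal rule: (h/2)[f(x₀) + 2f(x₁) + 2f(x₂) + ... + f(xₙ)]

x_0 = 0.0000, f(x_0) = 0.000000, coefficient = 1
x_1 = 0.5500, f(x_1) = 0.953289, coefficient = 2
x_2 = 1.1000, f(x_2) = 3.304583, coefficient = 2
x_3 = 1.6500, f(x_3) = 8.591517, coefficient = 2
x_4 = 2.2000, f(x_4) = 19.855030, coefficient = 2
x_5 = 2.7500, f(x_5) = 43.017238, coefficient = 1

I ≈ (0.550000/2) × 108.426074 = 29.817170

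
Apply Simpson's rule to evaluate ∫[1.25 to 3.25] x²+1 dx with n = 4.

f(x) = x²+1
a = 1.25, b = 3.25, n = 4
h = (b - a)/n = 0.500000

Simpson's rule: (h/3)[f(x₀) + 4f(x₁) + 2f(x₂) + ... + f(xₙ)]

x_0 = 1.2500, f(x_0) = 2.562500, coefficient = 1
x_1 = 1.7500, f(x_1) = 4.062500, coefficient = 4
x_2 = 2.2500, f(x_2) = 6.062500, coefficient = 2
x_3 = 2.7500, f(x_3) = 8.562500, coefficient = 4
x_4 = 3.2500, f(x_4) = 11.562500, coefficient = 1

I ≈ (0.500000/3) × 76.750000 = 12.791667
Exact value: 12.791667
Error: 0.000000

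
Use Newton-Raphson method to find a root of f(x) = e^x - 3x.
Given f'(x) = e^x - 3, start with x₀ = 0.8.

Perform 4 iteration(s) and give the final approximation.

f(x) = e^x - 3x
f'(x) = e^x - 3
x₀ = 0.8

Newton-Raphson formula: x_{n+1} = x_n - f(x_n)/f'(x_n)

Iteration 1:
  f(0.800000) = -0.174459
  f'(0.800000) = -0.774459
  x_1 = 0.800000 - (-0.174459)/(-0.774459) = 0.574734
Iteration 2:
  f(0.574734) = 0.052456
  f'(0.574734) = -1.223342
  x_2 = 0.574734 - 0.052456/(-1.223342) = 0.617613
Iteration 3:
  f(0.617613) = 0.001657
  f'(0.617613) = -1.145504
  x_3 = 0.617613 - 0.001657/(-1.145504) = 0.619060
Iteration 4:
  f(0.619060) = 0.000002
  f'(0.619060) = -1.142819
  x_4 = 0.619060 - 0.000002/(-1.142819) = 0.619061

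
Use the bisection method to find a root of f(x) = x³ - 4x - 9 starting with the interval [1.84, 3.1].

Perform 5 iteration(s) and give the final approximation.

f(x) = x³ - 4x - 9
Initial interval: [1.84, 3.1]

Iteration 1:
  c_1 = (1.840000 + 3.100000)/2 = 2.470000
  f(c_1) = f(2.470000) = -3.810777
  f(a) × f(c) ≥ 0, new interval: [2.470000, 3.100000]
Iteration 2:
  c_2 = (2.470000 + 3.100000)/2 = 2.785000
  f(c_2) = f(2.785000) = 1.461087
  f(a) × f(c) < 0, new interval: [2.470000, 2.785000]
Iteration 3:
  c_3 = (2.470000 + 2.785000)/2 = 2.627500
  f(c_3) = f(2.627500) = -1.370380
  f(a) × f(c) ≥ 0, new interval: [2.627500, 2.785000]
Iteration 4:
  c_4 = (2.627500 + 2.785000)/2 = 2.706250
  f(c_4) = f(2.706250) = -0.004996
  f(a) × f(c) ≥ 0, new interval: [2.706250, 2.785000]
Iteration 5:
  c_5 = (2.706250 + 2.785000)/2 = 2.745625
  f(c_5) = f(2.745625) = 0.715275
  f(a) × f(c) < 0, new interval: [2.706250, 2.745625]

After 5 iteration(s), the approximation is c_5 = 2.745625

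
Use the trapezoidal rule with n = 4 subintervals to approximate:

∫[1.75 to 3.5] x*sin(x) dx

f(x) = x*sin(x)
a = 1.75, b = 3.5, n = 4
h = (b - a)/n = 0.437500

Trapezoidal rule: (h/2)[f(x₀) + 2f(x₁) + 2f(x₂) + ... + f(xₙ)]

x_0 = 1.7500, f(x_0) = 1.721975, coefficient = 1
x_1 = 2.1875, f(x_1) = 1.784539, coefficient = 2
x_2 = 2.6250, f(x_2) = 1.296541, coefficient = 2
x_3 = 3.0625, f(x_3) = 0.241969, coefficient = 2
x_4 = 3.5000, f(x_4) = -1.227741, coefficient = 1

I ≈ (0.437500/2) × 7.140332 = 1.561948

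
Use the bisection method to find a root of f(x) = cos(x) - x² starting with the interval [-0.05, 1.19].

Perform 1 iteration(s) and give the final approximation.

f(x) = cos(x) - x²
Initial interval: [-0.05, 1.19]

Iteration 1:
  c_1 = (-0.050000 + 1.190000)/2 = 0.570000
  f(c_1) = f(0.570000) = 0.517001
  f(a) × f(c) ≥ 0, new interval: [0.570000, 1.190000]

After 1 iteration(s), the approximation is c_1 = 0.570000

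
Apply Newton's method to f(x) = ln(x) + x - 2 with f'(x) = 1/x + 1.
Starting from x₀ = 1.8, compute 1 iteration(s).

f(x) = ln(x) + x - 2
f'(x) = 1/x + 1
x₀ = 1.8

Newton-Raphson formula: x_{n+1} = x_n - f(x_n)/f'(x_n)

Iteration 1:
  f(1.800000) = 0.387787
  f'(1.800000) = 1.555556
  x_1 = 1.800000 - 0.387787/1.555556 = 1.550709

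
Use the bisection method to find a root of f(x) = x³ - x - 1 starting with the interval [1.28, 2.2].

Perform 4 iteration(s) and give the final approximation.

f(x) = x³ - x - 1
Initial interval: [1.28, 2.2]

Iteration 1:
  c_1 = (1.280000 + 2.200000)/2 = 1.740000
  f(c_1) = f(1.740000) = 2.528024
  f(a) × f(c) < 0, new interval: [1.280000, 1.740000]
Iteration 2:
  c_2 = (1.280000 + 1.740000)/2 = 1.510000
  f(c_2) = f(1.510000) = 0.932951
  f(a) × f(c) < 0, new interval: [1.280000, 1.510000]
Iteration 3:
  c_3 = (1.280000 + 1.510000)/2 = 1.395000
  f(c_3) = f(1.395000) = 0.319705
  f(a) × f(c) < 0, new interval: [1.280000, 1.395000]
Iteration 4:
  c_4 = (1.280000 + 1.395000)/2 = 1.337500
  f(c_4) = f(1.337500) = 0.055162
  f(a) × f(c) < 0, new interval: [1.280000, 1.337500]

After 4 iteration(s), the approximation is c_4 = 1.337500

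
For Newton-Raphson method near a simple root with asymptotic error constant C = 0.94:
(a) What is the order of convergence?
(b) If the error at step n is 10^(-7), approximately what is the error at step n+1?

(a) Newton-Raphson has quadratic (order 2) convergence near simple roots.
    This means |e_{n+1}| ≈ C|e_n|².

(b) With |e_n| = 10^(-7) and C = 0.94:
    |e_{n+1}| ≈ 0.94 × (10^(-7))² = 0.94 × 10^(-14)

(a) 2 (quadratic); (b) |e_{n+1}| ≈ 9.400e-15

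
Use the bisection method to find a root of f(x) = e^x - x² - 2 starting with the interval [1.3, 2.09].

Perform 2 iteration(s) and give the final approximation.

f(x) = e^x - x² - 2
Initial interval: [1.3, 2.09]

Iteration 1:
  c_1 = (1.300000 + 2.090000)/2 = 1.695000
  f(c_1) = f(1.695000) = 0.573621
  f(a) × f(c) < 0, new interval: [1.300000, 1.695000]
Iteration 2:
  c_2 = (1.300000 + 1.695000)/2 = 1.497500
  f(c_2) = f(1.497500) = 0.227993
  f(a) × f(c) < 0, new interval: [1.300000, 1.497500]

After 2 iteration(s), the approximation is c_2 = 1.497500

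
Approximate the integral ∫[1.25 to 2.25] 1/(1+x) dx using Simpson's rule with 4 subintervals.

f(x) = 1/(1+x)
a = 1.25, b = 2.25, n = 4
h = (b - a)/n = 0.250000

Simpson's rule: (h/3)[f(x₀) + 4f(x₁) + 2f(x₂) + ... + f(xₙ)]

x_0 = 1.2500, f(x_0) = 0.444444, coefficient = 1
x_1 = 1.5000, f(x_1) = 0.400000, coefficient = 4
x_2 = 1.7500, f(x_2) = 0.363636, coefficient = 2
x_3 = 2.0000, f(x_3) = 0.333333, coefficient = 4
x_4 = 2.2500, f(x_4) = 0.307692, coefficient = 1

I ≈ (0.250000/3) × 4.412743 = 0.367729
Exact value: 0.367725
Error: 0.000004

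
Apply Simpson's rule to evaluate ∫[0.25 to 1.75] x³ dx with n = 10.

f(x) = x³
a = 0.25, b = 1.75, n = 10
h = (b - a)/n = 0.150000

Simpson's rule: (h/3)[f(x₀) + 4f(x₁) + 2f(x₂) + ... + f(xₙ)]

x_0 = 0.2500, f(x_0) = 0.015625, coefficient = 1
x_1 = 0.4000, f(x_1) = 0.064000, coefficient = 4
x_2 = 0.5500, f(x_2) = 0.166375, coefficient = 2
x_3 = 0.7000, f(x_3) = 0.343000, coefficient = 4
x_4 = 0.8500, f(x_4) = 0.614125, coefficient = 2
x_5 = 1.0000, f(x_5) = 1.000000, coefficient = 4
x_6 = 1.1500, f(x_6) = 1.520875, coefficient = 2
x_7 = 1.3000, f(x_7) = 2.197000, coefficient = 4
x_8 = 1.4500, f(x_8) = 3.048625, coefficient = 2
x_9 = 1.6000, f(x_9) = 4.096000, coefficient = 4
x_10 = 1.7500, f(x_10) = 5.359375, coefficient = 1

I ≈ (0.150000/3) × 46.875000 = 2.343750
Exact value: 2.343750
Error: 0.000000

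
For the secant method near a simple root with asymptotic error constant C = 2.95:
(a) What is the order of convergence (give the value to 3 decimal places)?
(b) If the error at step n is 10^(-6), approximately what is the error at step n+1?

(a) Secant method has superlinear convergence with order φ = (1+√5)/2 ≈ 1.618.
    This means |e_{n+1}| ≈ C|e_n|^1.618.

(b) With |e_n| = 10^(-6) and C = 2.95:
    |e_{n+1}| ≈ 2.95 × (10^(-6))^1.618 = 2.95 × 10^(-9.71)

(a) ≈ 1.618 (golden ratio); (b) |e_{n+1}| ≈ 5.776e-10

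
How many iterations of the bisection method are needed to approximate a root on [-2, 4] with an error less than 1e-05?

We need (b-a)/2^n ≤ 1e-05
(4 - (-2))/2^n ≤ 1e-05
6/2^n ≤ 1e-05
2^n ≥ 600000
n ≥ log₂(600000) = 19.19
n ≥ 20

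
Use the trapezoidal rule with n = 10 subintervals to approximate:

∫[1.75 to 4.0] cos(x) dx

f(x) = cos(x)
a = 1.75, b = 4.0, n = 10
h = (b - a)/n = 0.225000

Trapezoidal rule: (h/2)[f(x₀) + 2f(x₁) + 2f(x₂) + ... + f(xₙ)]

x_0 = 1.7500, f(x_0) = -0.178246, coefficient = 1
x_1 = 1.9750, f(x_1) = -0.393287, coefficient = 2
x_2 = 2.2000, f(x_2) = -0.588501, coefficient = 2
x_3 = 2.4250, f(x_3) = -0.754048, coefficient = 2
x_4 = 2.6500, f(x_4) = -0.881582, coefficient = 2
x_5 = 2.8750, f(x_5) = -0.964674, coefficient = 2
x_6 = 3.1000, f(x_6) = -0.999135, coefficient = 2
x_7 = 3.3250, f(x_7) = -0.983228, coefficient = 2
x_8 = 3.5500, f(x_8) = -0.917755, coefficient = 2
x_9 = 3.7750, f(x_9) = -0.806015, coefficient = 2
x_10 = 4.0000, f(x_10) = -0.653644, coefficient = 1

I ≈ (0.225000/2) × -15.408340 = -1.733438
Exact value: -1.740788
Error: 0.007350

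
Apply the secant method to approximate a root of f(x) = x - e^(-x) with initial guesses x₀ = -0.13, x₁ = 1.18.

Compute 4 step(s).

f(x) = x - e^(-x)
x₀ = -0.13, x₁ = 1.18

Secant formula: x_{n+1} = x_n - f(x_n)(x_n - x_{n-1})/(f(x_n) - f(x_{n-1}))

Iteration 1:
  f(-0.130000) = -1.268828
  f(1.180000) = 0.872721
  x_2 = 1.180000 - 0.872721×(1.180000 - (-0.130000))/(0.872721 - (-1.268828))
       = 0.646151
Iteration 2:
  f(1.180000) = 0.872721
  f(0.646151) = 0.122091
  x_3 = 0.646151 - 0.122091×(0.646151 - 1.180000)/(0.122091 - 0.872721)
       = 0.559319
Iteration 3:
  f(0.646151) = 0.122091
  f(0.559319) = -0.012279
  x_4 = 0.559319 - (-0.012279)×(0.559319 - 0.646151)/(-0.012279 - 0.122091)
       = 0.567254
Iteration 4:
  f(0.559319) = -0.012279
  f(0.567254) = 0.000173
  x_5 = 0.567254 - 0.000173×(0.567254 - 0.559319)/(0.000173 - (-0.012279))
       = 0.567143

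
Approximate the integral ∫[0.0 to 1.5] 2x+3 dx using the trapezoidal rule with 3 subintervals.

f(x) = 2x+3
a = 0.0, b = 1.5, n = 3
h = (b - a)/n = 0.500000

Trapezoidal rule: (h/2)[f(x₀) + 2f(x₁) + 2f(x₂) + ... + f(xₙ)]

x_0 = 0.0000, f(x_0) = 3.000000, coefficient = 1
x_1 = 0.5000, f(x_1) = 4.000000, coefficient = 2
x_2 = 1.0000, f(x_2) = 5.000000, coefficient = 2
x_3 = 1.5000, f(x_3) = 6.000000, coefficient = 1

I ≈ (0.500000/2) × 27.000000 = 6.750000
Exact value: 6.750000
Error: 0.000000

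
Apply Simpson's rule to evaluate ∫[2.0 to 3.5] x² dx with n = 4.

f(x) = x²
a = 2.0, b = 3.5, n = 4
h = (b - a)/n = 0.375000

Simpson's rule: (h/3)[f(x₀) + 4f(x₁) + 2f(x₂) + ... + f(xₙ)]

x_0 = 2.0000, f(x_0) = 4.000000, coefficient = 1
x_1 = 2.3750, f(x_1) = 5.640625, coefficient = 4
x_2 = 2.7500, f(x_2) = 7.562500, coefficient = 2
x_3 = 3.1250, f(x_3) = 9.765625, coefficient = 4
x_4 = 3.5000, f(x_4) = 12.250000, coefficient = 1

I ≈ (0.375000/3) × 93.000000 = 11.625000
Exact value: 11.625000
Error: 0.000000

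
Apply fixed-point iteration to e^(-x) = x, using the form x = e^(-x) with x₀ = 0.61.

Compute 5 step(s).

Equation: e^(-x) = x
Fixed-point form: x = e^(-x)
x₀ = 0.61

x_1 = g(0.610000) = 0.543351
x_2 = g(0.543351) = 0.580799
x_3 = g(0.580799) = 0.559451
x_4 = g(0.559451) = 0.571523
x_5 = g(0.571523) = 0.564665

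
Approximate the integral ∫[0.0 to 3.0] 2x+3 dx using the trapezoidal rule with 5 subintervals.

f(x) = 2x+3
a = 0.0, b = 3.0, n = 5
h = (b - a)/n = 0.600000

Trapezoidal rule: (h/2)[f(x₀) + 2f(x₁) + 2f(x₂) + ... + f(xₙ)]

x_0 = 0.0000, f(x_0) = 3.000000, coefficient = 1
x_1 = 0.6000, f(x_1) = 4.200000, coefficient = 2
x_2 = 1.2000, f(x_2) = 5.400000, coefficient = 2
x_3 = 1.8000, f(x_3) = 6.600000, coefficient = 2
x_4 = 2.4000, f(x_4) = 7.800000, coefficient = 2
x_5 = 3.0000, f(x_5) = 9.000000, coefficient = 1

I ≈ (0.600000/2) × 60.000000 = 18.000000
Exact value: 18.000000
Error: 0.000000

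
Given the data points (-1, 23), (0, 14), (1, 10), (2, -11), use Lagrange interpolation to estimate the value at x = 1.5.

Lagrange interpolation formula:
P(x) = Σ yᵢ × Lᵢ(x)
where Lᵢ(x) = Π_{j≠i} (x - xⱼ)/(xᵢ - xⱼ)

L_0(1.5) = (1.5 - 0)/(-1 - 0) × (1.5 - 1)/(-1 - 1) × (1.5 - 2)/(-1 - 2) = 0.062500
L_1(1.5) = (1.5 - (-1))/(0 - (-1)) × (1.5 - 1)/(0 - 1) × (1.5 - 2)/(0 - 2) = -0.312500
L_2(1.5) = (1.5 - (-1))/(1 - (-1)) × (1.5 - 0)/(1 - 0) × (1.5 - 2)/(1 - 2) = 0.937500
L_3(1.5) = (1.5 - (-1))/(2 - (-1)) × (1.5 - 0)/(2 - 0) × (1.5 - 1)/(2 - 1) = 0.312500

P(1.5) = 23×L_0(1.5) + 14×L_1(1.5) + 10×L_2(1.5) + (-11)×L_3(1.5)
P(1.5) = 3.000000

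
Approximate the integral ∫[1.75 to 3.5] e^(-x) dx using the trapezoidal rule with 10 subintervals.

f(x) = e^(-x)
a = 1.75, b = 3.5, n = 10
h = (b - a)/n = 0.175000

Trapezoidal rule: (h/2)[f(x₀) + 2f(x₁) + 2f(x₂) + ... + f(xₙ)]

x_0 = 1.7500, f(x_0) = 0.173774, coefficient = 1
x_1 = 1.9250, f(x_1) = 0.145876, coefficient = 2
x_2 = 2.1000, f(x_2) = 0.122456, coefficient = 2
x_3 = 2.2750, f(x_3) = 0.102797, coefficient = 2
x_4 = 2.4500, f(x_4) = 0.086294, coefficient = 2
x_5 = 2.6250, f(x_5) = 0.072440, coefficient = 2
x_6 = 2.8000, f(x_6) = 0.060810, coefficient = 2
x_7 = 2.9750, f(x_7) = 0.051047, coefficient = 2
x_8 = 3.1500, f(x_8) = 0.042852, coefficient = 2
x_9 = 3.3250, f(x_9) = 0.035973, coefficient = 2
x_10 = 3.5000, f(x_10) = 0.030197, coefficient = 1

I ≈ (0.175000/2) × 1.645060 = 0.143943
Exact value: 0.143577
Error: 0.000366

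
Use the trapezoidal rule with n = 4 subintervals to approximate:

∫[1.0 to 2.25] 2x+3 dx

f(x) = 2x+3
a = 1.0, b = 2.25, n = 4
h = (b - a)/n = 0.312500

Trapezoidal rule: (h/2)[f(x₀) + 2f(x₁) + 2f(x₂) + ... + f(xₙ)]

x_0 = 1.0000, f(x_0) = 5.000000, coefficient = 1
x_1 = 1.3125, f(x_1) = 5.625000, coefficient = 2
x_2 = 1.6250, f(x_2) = 6.250000, coefficient = 2
x_3 = 1.9375, f(x_3) = 6.875000, coefficient = 2
x_4 = 2.2500, f(x_4) = 7.500000, coefficient = 1

I ≈ (0.312500/2) × 50.000000 = 7.812500
Exact value: 7.812500
Error: 0.000000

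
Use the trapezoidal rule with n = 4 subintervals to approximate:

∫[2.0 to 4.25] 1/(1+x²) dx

f(x) = 1/(1+x²)
a = 2.0, b = 4.25, n = 4
h = (b - a)/n = 0.562500

Trapezoidal rule: (h/2)[f(x₀) + 2f(x₁) + 2f(x₂) + ... + f(xₙ)]

x_0 = 2.0000, f(x_0) = 0.200000, coefficient = 1
x_1 = 2.5625, f(x_1) = 0.132163, coefficient = 2
x_2 = 3.1250, f(x_2) = 0.092888, coefficient = 2
x_3 = 3.6875, f(x_3) = 0.068504, coefficient = 2
x_4 = 4.2500, f(x_4) = 0.052459, coefficient = 1

I ≈ (0.562500/2) × 0.839570 = 0.236129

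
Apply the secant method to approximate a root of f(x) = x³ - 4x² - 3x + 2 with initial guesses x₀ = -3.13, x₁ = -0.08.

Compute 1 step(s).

f(x) = x³ - 4x² - 3x + 2
x₀ = -3.13, x₁ = -0.08

Secant formula: x_{n+1} = x_n - f(x_n)(x_n - x_{n-1})/(f(x_n) - f(x_{n-1}))

Iteration 1:
  f(-3.130000) = -58.461897
  f(-0.080000) = 2.213888
  x_2 = -0.080000 - 2.213888×(-0.080000 - (-3.130000))/(2.213888 - (-58.461897))
       = -0.191286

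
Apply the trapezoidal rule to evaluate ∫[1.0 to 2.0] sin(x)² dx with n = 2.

f(x) = sin(x)²
a = 1.0, b = 2.0, n = 2
h = (b - a)/n = 0.500000

Trapezoidal rule: (h/2)[f(x₀) + 2f(x₁) + 2f(x₂) + ... + f(xₙ)]

x_0 = 1.0000, f(x_0) = 0.708073, coefficient = 1
x_1 = 1.5000, f(x_1) = 0.994996, coefficient = 2
x_2 = 2.0000, f(x_2) = 0.826822, coefficient = 1

I ≈ (0.500000/2) × 3.524888 = 0.881222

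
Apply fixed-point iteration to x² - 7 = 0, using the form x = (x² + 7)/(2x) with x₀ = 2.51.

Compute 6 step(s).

Equation: x² - 7 = 0
Fixed-point form: x = (x² + 7)/(2x)
x₀ = 2.51

x_1 = g(2.510000) = 2.649422
x_2 = g(2.649422) = 2.645754
x_3 = g(2.645754) = 2.645751
x_4 = g(2.645751) = 2.645751
x_5 = g(2.645751) = 2.645751
x_6 = g(2.645751) = 2.645751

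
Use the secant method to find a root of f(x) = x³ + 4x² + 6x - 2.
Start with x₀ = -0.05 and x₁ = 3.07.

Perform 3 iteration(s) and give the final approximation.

f(x) = x³ + 4x² + 6x - 2
x₀ = -0.05, x₁ = 3.07

Secant formula: x_{n+1} = x_n - f(x_n)(x_n - x_{n-1})/(f(x_n) - f(x_{n-1}))

Iteration 1:
  f(-0.050000) = -2.290125
  f(3.070000) = 83.054043
  x_2 = 3.070000 - 83.054043×(3.070000 - (-0.050000))/(83.054043 - (-2.290125))
       = 0.033722
Iteration 2:
  f(3.070000) = 83.054043
  f(0.033722) = -1.793081
  x_3 = 0.033722 - (-1.793081)×(0.033722 - 3.070000)/(-1.793081 - 83.054043)
       = 0.097888
Iteration 3:
  f(0.033722) = -1.793081
  f(0.097888) = -1.373406
  x_4 = 0.097888 - (-1.373406)×(0.097888 - 0.033722)/(-1.373406 - (-1.793081))
       = 0.307874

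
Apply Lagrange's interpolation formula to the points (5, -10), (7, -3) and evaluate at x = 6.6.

Lagrange interpolation formula:
P(x) = Σ yᵢ × Lᵢ(x)
where Lᵢ(x) = Π_{j≠i} (x - xⱼ)/(xᵢ - xⱼ)

L_0(6.6) = (6.6 - 7)/(5 - 7) = 0.200000
L_1(6.6) = (6.6 - 5)/(7 - 5) = 0.800000

P(6.6) = (-10)×L_0(6.6) + (-3)×L_1(6.6)
P(6.6) = -4.400000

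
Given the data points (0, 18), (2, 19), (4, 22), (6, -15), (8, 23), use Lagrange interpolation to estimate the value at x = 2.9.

Lagrange interpolation formula:
P(x) = Σ yᵢ × Lᵢ(x)
where Lᵢ(x) = Π_{j≠i} (x - xⱼ)/(xᵢ - xⱼ)

L_0(2.9) = (2.9 - 2)/(0 - 2) × (2.9 - 4)/(0 - 4) × (2.9 - 6)/(0 - 6) × (2.9 - 8)/(0 - 8) = -0.040760
L_1(2.9) = (2.9 - 0)/(2 - 0) × (2.9 - 4)/(2 - 4) × (2.9 - 6)/(2 - 6) × (2.9 - 8)/(2 - 8) = 0.525353
L_2(2.9) = (2.9 - 0)/(4 - 0) × (2.9 - 2)/(4 - 2) × (2.9 - 6)/(4 - 6) × (2.9 - 8)/(4 - 8) = 0.644752
L_3(2.9) = (2.9 - 0)/(6 - 0) × (2.9 - 2)/(6 - 2) × (2.9 - 4)/(6 - 4) × (2.9 - 8)/(6 - 8) = -0.152522
L_4(2.9) = (2.9 - 0)/(8 - 0) × (2.9 - 2)/(8 - 2) × (2.9 - 4)/(8 - 4) × (2.9 - 6)/(8 - 6) = 0.023177

P(2.9) = 18×L_0(2.9) + 19×L_1(2.9) + 22×L_2(2.9) + (-15)×L_3(2.9) + 23×L_4(2.9)
P(2.9) = 26.253468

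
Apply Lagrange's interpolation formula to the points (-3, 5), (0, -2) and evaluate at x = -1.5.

Lagrange interpolation formula:
P(x) = Σ yᵢ × Lᵢ(x)
where Lᵢ(x) = Π_{j≠i} (x - xⱼ)/(xᵢ - xⱼ)

L_0(-1.5) = (-1.5 - 0)/(-3 - 0) = 0.500000
L_1(-1.5) = (-1.5 - (-3))/(0 - (-3)) = 0.500000

P(-1.5) = 5×L_0(-1.5) + (-2)×L_1(-1.5)
P(-1.5) = 1.500000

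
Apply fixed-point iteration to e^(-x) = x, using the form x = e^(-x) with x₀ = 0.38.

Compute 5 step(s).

Equation: e^(-x) = x
Fixed-point form: x = e^(-x)
x₀ = 0.38

x_1 = g(0.380000) = 0.683861
x_2 = g(0.683861) = 0.504665
x_3 = g(0.504665) = 0.603708
x_4 = g(0.603708) = 0.546780
x_5 = g(0.546780) = 0.578810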